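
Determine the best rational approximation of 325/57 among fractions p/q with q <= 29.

57/10

Expand x = 325/57 as a continued fraction with the Euclidean algorithm:
  325 = 5*57 + 40, so a_0 = 5.
  57 = 1*40 + 17, so a_1 = 1.
  40 = 2*17 + 6, so a_2 = 2.
  17 = 2*6 + 5, so a_3 = 2.
  6 = 1*5 + 1, so a_4 = 1.
  5 = 5*1 + 0, so a_5 = 5.
so x = [5; 1, 2, 2, 1, 5].
Convergents (p_i = a_i*p_{i-1} + p_{i-2}, q_i = a_i*q_{i-1} + q_{i-2} with p_{-2}=0, p_{-1}=1, q_{-2}=1, q_{-1}=0), until the denominator exceeds 29:
  i=0: a_0=5, p_0 = 5*1 + 0 = 5, q_0 = 5*0 + 1 = 1.
  i=1: a_1=1, p_1 = 1*5 + 1 = 6, q_1 = 1*1 + 0 = 1.
  i=2: a_2=2, p_2 = 2*6 + 5 = 17, q_2 = 2*1 + 1 = 3.
  i=3: a_3=2, p_3 = 2*17 + 6 = 40, q_3 = 2*3 + 1 = 7.
  i=4: a_4=1, p_4 = 1*40 + 17 = 57, q_4 = 1*7 + 3 = 10.
  i=5: a_5=5, p_5 = 5*57 + 40 = 325, q_5 = 5*10 + 7 = 57.
q_5 = 57 > 29, so the last convergent with denominator <= 29 is p_4/q_4 = 57/10.
The closest fraction with denominator <= 29 is either p_4/q_4 or the intermediate fraction (k*p_4 + p_3)/(k*q_4 + q_3) with the largest k >= 1 whose denominator stays <= 29; these approach x as k grows, and every other convergent or intermediate fraction in range is farther away.
Largest k: floor((29 - q_3)/q_4) = floor((29 - 7)/10) = 2.
That gives (2*57 + 40)/(2*10 + 7) = 154/27.
Compare the errors: |x - 57/10| = |325*10 - 57*57|/(57*10) = 1/570, and |x - 154/27| = |325*27 - 154*57|/(57*27) = 3/1539.
Cross-multiplying, 1*1539 = 1539 < 1710 = 3*570, so 1/570 is smaller: the convergent 57/10 is closer to x than 154/27.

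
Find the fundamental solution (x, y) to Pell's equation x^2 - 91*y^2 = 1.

First expand sqrt(91) as a continued fraction. With x_i = (sqrt(91) + m_i)/d_i and (m_0, d_0) = (0, 1): a_0 = floor(sqrt(91)) = 9, since 9^2 = 81 <= 91 < 100 = 10^2.
Iterate m_{i+1} = d_i*a_i - m_i, d_{i+1} = (91 - m_{i+1}^2)/d_i, a_{i+1} = floor((a_0 + m_{i+1})/d_{i+1}):
  m_1 = 1*9 - 0 = 9, d_1 = (91 - 9^2)/1 = 10/1 = 10, a_1 = floor((9 + 9)/10) = 1.
  m_2 = 10*1 - 9 = 1, d_2 = (91 - 1^2)/10 = 90/10 = 9, a_2 = floor((9 + 1)/9) = 1.
  m_3 = 9*1 - 1 = 8, d_3 = (91 - 8^2)/9 = 27/9 = 3, a_3 = floor((9 + 8)/3) = 5.
  m_4 = 3*5 - 8 = 7, d_4 = (91 - 7^2)/3 = 42/3 = 14, a_4 = floor((9 + 7)/14) = 1.
  m_5 = 14*1 - 7 = 7, d_5 = (91 - 7^2)/14 = 42/14 = 3, a_5 = floor((9 + 7)/3) = 5.
  m_6 = 3*5 - 7 = 8, d_6 = (91 - 8^2)/3 = 27/3 = 9, a_6 = floor((9 + 8)/9) = 1.
  m_7 = 9*1 - 8 = 1, d_7 = (91 - 1^2)/9 = 90/9 = 10, a_7 = floor((9 + 1)/10) = 1.
  m_8 = 10*1 - 1 = 9, d_8 = (91 - 9^2)/10 = 10/10 = 1, a_8 = floor((9 + 9)/1) = 18.
  m_9 = 1*18 - 9 = 9, d_9 = (91 - 9^2)/1 = 10/1 = 10: (m_9, d_9) = (m_1, d_1) = (9, 10), so from here the quotients repeat a_1, ..., a_8; the period length is 8.
So sqrt(91) = [9; (1, 1, 5, 1, 5, 1, 1, 18)] with period length k = 8.
k is even, so the fundamental solution of x^2 - 91y^2 = 1 is (p_{k-1}, q_{k-1}) = (p_7, q_7); compute convergents through index 7.
Convergents (p_i = a_i*p_{i-1} + p_{i-2}, q_i = a_i*q_{i-1} + q_{i-2} with p_{-2}=0, p_{-1}=1, q_{-2}=1, q_{-1}=0):
  i=0: a_0=9, p_0 = 9*1 + 0 = 9, q_0 = 9*0 + 1 = 1.
  i=1: a_1=1, p_1 = 1*9 + 1 = 10, q_1 = 1*1 + 0 = 1.
  i=2: a_2=1, p_2 = 1*10 + 9 = 19, q_2 = 1*1 + 1 = 2.
  i=3: a_3=5, p_3 = 5*19 + 10 = 105, q_3 = 5*2 + 1 = 11.
  i=4: a_4=1, p_4 = 1*105 + 19 = 124, q_4 = 1*11 + 2 = 13.
  i=5: a_5=5, p_5 = 5*124 + 105 = 725, q_5 = 5*13 + 11 = 76.
  i=6: a_6=1, p_6 = 1*725 + 124 = 849, q_6 = 1*76 + 13 = 89.
  i=7: a_7=1, p_7 = 1*849 + 725 = 1574, q_7 = 1*89 + 76 = 165.
Check: 1574^2 - 91*165^2 = 2477476 - 2477475 = 1, so (x, y) = (1574, 165) solves the equation, and by the theorem it is the least positive solution.

(x, y) = (1574, 165)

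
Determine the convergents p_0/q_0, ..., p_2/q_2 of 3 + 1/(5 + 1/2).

Using the convergent recurrence p_i = a_i*p_{i-1} + p_{i-2}, q_i = a_i*q_{i-1} + q_{i-2} with p_{-2}=0, p_{-1}=1, q_{-2}=1, q_{-1}=0:
  i=0: a_0=3, p_0 = 3*1 + 0 = 3, q_0 = 3*0 + 1 = 1.
  i=1: a_1=5, p_1 = 5*3 + 1 = 16, q_1 = 5*1 + 0 = 5.
  i=2: a_2=2, p_2 = 2*16 + 3 = 35, q_2 = 2*5 + 1 = 11.

3/1, 16/5, 35/11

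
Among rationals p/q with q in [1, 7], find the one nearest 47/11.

30/7

Expand x = 47/11 as a continued fraction with the Euclidean algorithm:
  47 = 4*11 + 3, so a_0 = 4.
  11 = 3*3 + 2, so a_1 = 3.
  3 = 1*2 + 1, so a_2 = 1.
  2 = 2*1 + 0, so a_3 = 2.
so x = [4; 3, 1, 2].
Convergents (p_i = a_i*p_{i-1} + p_{i-2}, q_i = a_i*q_{i-1} + q_{i-2} with p_{-2}=0, p_{-1}=1, q_{-2}=1, q_{-1}=0), until the denominator exceeds 7:
  i=0: a_0=4, p_0 = 4*1 + 0 = 4, q_0 = 4*0 + 1 = 1.
  i=1: a_1=3, p_1 = 3*4 + 1 = 13, q_1 = 3*1 + 0 = 3.
  i=2: a_2=1, p_2 = 1*13 + 4 = 17, q_2 = 1*3 + 1 = 4.
  i=3: a_3=2, p_3 = 2*17 + 13 = 47, q_3 = 2*4 + 3 = 11.
q_3 = 11 > 7, so the last convergent with denominator <= 7 is p_2/q_2 = 17/4.
The closest fraction with denominator <= 7 is either p_2/q_2 or the intermediate fraction (k*p_2 + p_1)/(k*q_2 + q_1) with the largest k >= 1 whose denominator stays <= 7; these approach x as k grows, and every other convergent or intermediate fraction in range is farther away.
Largest k: floor((7 - q_1)/q_2) = floor((7 - 3)/4) = 1.
That gives (1*17 + 13)/(1*4 + 3) = 30/7.
Compare the errors: |x - 17/4| = |47*4 - 17*11|/(11*4) = 1/44, and |x - 30/7| = |47*7 - 30*11|/(11*7) = 1/77.
Cross-multiplying, 1*44 = 44 < 77 = 1*77, so 1/77 is smaller: the intermediate fraction 30/7 is closer to x than 17/4.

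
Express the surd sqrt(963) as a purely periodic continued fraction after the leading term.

[31; (31, 62)]

Write x_i = (sqrt(963) + m_i)/d_i with (m_0, d_0) = (0, 1). a_0 = floor(sqrt(963)) = 31, since 31^2 = 961 <= 963 < 1024 = 32^2.
Iterate m_{i+1} = d_i*a_i - m_i, d_{i+1} = (963 - m_{i+1}^2)/d_i, a_{i+1} = floor((a_0 + m_{i+1})/d_{i+1}):
  m_1 = 1*31 - 0 = 31, d_1 = (963 - 31^2)/1 = 2/1 = 2, a_1 = floor((31 + 31)/2) = 31.
  m_2 = 2*31 - 31 = 31, d_2 = (963 - 31^2)/2 = 2/2 = 1, a_2 = floor((31 + 31)/1) = 62.
  m_3 = 1*62 - 31 = 31, d_3 = (963 - 31^2)/1 = 2/1 = 2: (m_3, d_3) = (m_1, d_1) = (31, 2), so from here the quotients repeat a_1, a_2; the period length is 2.
Hence the expansion of sqrt(963) is a_0 = 31 followed by the repeating block 31, 62 (period 2).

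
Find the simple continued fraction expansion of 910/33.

[27; 1, 1, 2, 1, 4]

Run the Euclidean algorithm on 910 and 33; the successive quotients are the partial quotients a_0, a_1, ... (each step inverts the fractional part left over by the previous one):
  910 = 27*33 + 19, so a_0 = 27.
  33 = 1*19 + 14, so a_1 = 1.
  19 = 1*14 + 5, so a_2 = 1.
  14 = 2*5 + 4, so a_3 = 2.
  5 = 1*4 + 1, so a_4 = 1.
  4 = 4*1 + 0, so a_5 = 4.
The remainder reaches 0 after 6 divisions, so the expansion has 6 partial quotients, read off in order.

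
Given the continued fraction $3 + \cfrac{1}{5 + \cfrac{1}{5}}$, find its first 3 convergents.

3/1, 16/5, 83/26

Using the convergent recurrence p_i = a_i*p_{i-1} + p_{i-2}, q_i = a_i*q_{i-1} + q_{i-2} with p_{-2}=0, p_{-1}=1, q_{-2}=1, q_{-1}=0:
  i=0: a_0=3, p_0 = 3*1 + 0 = 3, q_0 = 3*0 + 1 = 1.
  i=1: a_1=5, p_1 = 5*3 + 1 = 16, q_1 = 5*1 + 0 = 5.
  i=2: a_2=5, p_2 = 5*16 + 3 = 83, q_2 = 5*5 + 1 = 26.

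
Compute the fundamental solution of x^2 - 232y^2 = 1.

(x, y) = (19603, 1287)

First expand sqrt(232) as a continued fraction. With x_i = (sqrt(232) + m_i)/d_i and (m_0, d_0) = (0, 1): a_0 = floor(sqrt(232)) = 15, since 15^2 = 225 <= 232 < 256 = 16^2.
Iterate m_{i+1} = d_i*a_i - m_i, d_{i+1} = (232 - m_{i+1}^2)/d_i, a_{i+1} = floor((a_0 + m_{i+1})/d_{i+1}):
  m_1 = 1*15 - 0 = 15, d_1 = (232 - 15^2)/1 = 7/1 = 7, a_1 = floor((15 + 15)/7) = 4.
  m_2 = 7*4 - 15 = 13, d_2 = (232 - 13^2)/7 = 63/7 = 9, a_2 = floor((15 + 13)/9) = 3.
  m_3 = 9*3 - 13 = 14, d_3 = (232 - 14^2)/9 = 36/9 = 4, a_3 = floor((15 + 14)/4) = 7.
  m_4 = 4*7 - 14 = 14, d_4 = (232 - 14^2)/4 = 36/4 = 9, a_4 = floor((15 + 14)/9) = 3.
  m_5 = 9*3 - 14 = 13, d_5 = (232 - 13^2)/9 = 63/9 = 7, a_5 = floor((15 + 13)/7) = 4.
  m_6 = 7*4 - 13 = 15, d_6 = (232 - 15^2)/7 = 7/7 = 1, a_6 = floor((15 + 15)/1) = 30.
  m_7 = 1*30 - 15 = 15, d_7 = (232 - 15^2)/1 = 7/1 = 7: (m_7, d_7) = (m_1, d_1) = (15, 7), so from here the quotients repeat a_1, ..., a_6; the period length is 6.
So sqrt(232) = [15; (4, 3, 7, 3, 4, 30)] with period length k = 6.
k is even, so the fundamental solution of x^2 - 232y^2 = 1 is (p_{k-1}, q_{k-1}) = (p_5, q_5); compute convergents through index 5.
Convergents (p_i = a_i*p_{i-1} + p_{i-2}, q_i = a_i*q_{i-1} + q_{i-2} with p_{-2}=0, p_{-1}=1, q_{-2}=1, q_{-1}=0):
  i=0: a_0=15, p_0 = 15*1 + 0 = 15, q_0 = 15*0 + 1 = 1.
  i=1: a_1=4, p_1 = 4*15 + 1 = 61, q_1 = 4*1 + 0 = 4.
  i=2: a_2=3, p_2 = 3*61 + 15 = 198, q_2 = 3*4 + 1 = 13.
  i=3: a_3=7, p_3 = 7*198 + 61 = 1447, q_3 = 7*13 + 4 = 95.
  i=4: a_4=3, p_4 = 3*1447 + 198 = 4539, q_4 = 3*95 + 13 = 298.
  i=5: a_5=4, p_5 = 4*4539 + 1447 = 19603, q_5 = 4*298 + 95 = 1287.
Check: 19603^2 - 232*1287^2 = 384277609 - 384277608 = 1, so (x, y) = (19603, 1287) solves the equation, and by the theorem it is the least positive solution.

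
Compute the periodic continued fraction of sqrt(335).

Write x_i = (sqrt(335) + m_i)/d_i with (m_0, d_0) = (0, 1). a_0 = floor(sqrt(335)) = 18, since 18^2 = 324 <= 335 < 361 = 19^2.
Iterate m_{i+1} = d_i*a_i - m_i, d_{i+1} = (335 - m_{i+1}^2)/d_i, a_{i+1} = floor((a_0 + m_{i+1})/d_{i+1}):
  m_1 = 1*18 - 0 = 18, d_1 = (335 - 18^2)/1 = 11/1 = 11, a_1 = floor((18 + 18)/11) = 3.
  m_2 = 11*3 - 18 = 15, d_2 = (335 - 15^2)/11 = 110/11 = 10, a_2 = floor((18 + 15)/10) = 3.
  m_3 = 10*3 - 15 = 15, d_3 = (335 - 15^2)/10 = 110/10 = 11, a_3 = floor((18 + 15)/11) = 3.
  m_4 = 11*3 - 15 = 18, d_4 = (335 - 18^2)/11 = 11/11 = 1, a_4 = floor((18 + 18)/1) = 36.
  m_5 = 1*36 - 18 = 18, d_5 = (335 - 18^2)/1 = 11/1 = 11: (m_5, d_5) = (m_1, d_1) = (18, 11), so from here the quotients repeat a_1, ..., a_4; the period length is 4.
Hence the expansion of sqrt(335) is a_0 = 18 followed by the repeating block 3, 3, 3, 36 (period 4).

[18; (3, 3, 3, 36)]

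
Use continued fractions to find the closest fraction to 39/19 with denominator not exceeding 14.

29/14

Expand x = 39/19 as a continued fraction with the Euclidean algorithm:
  39 = 2*19 + 1, so a_0 = 2.
  19 = 19*1 + 0, so a_1 = 19.
so x = [2; 19].
Convergents (p_i = a_i*p_{i-1} + p_{i-2}, q_i = a_i*q_{i-1} + q_{i-2} with p_{-2}=0, p_{-1}=1, q_{-2}=1, q_{-1}=0), until the denominator exceeds 14:
  i=0: a_0=2, p_0 = 2*1 + 0 = 2, q_0 = 2*0 + 1 = 1.
  i=1: a_1=19, p_1 = 19*2 + 1 = 39, q_1 = 19*1 + 0 = 19.
q_1 = 19 > 14, so the last convergent with denominator <= 14 is p_0/q_0 = 2/1.
The closest fraction with denominator <= 14 is either p_0/q_0 or the intermediate fraction (k*p_0 + p_{-1})/(k*q_0 + q_{-1}) with the largest k >= 1 whose denominator stays <= 14; these approach x as k grows, and every other convergent or intermediate fraction in range is farther away.
Largest k: floor((14 - q_{-1})/q_0) = floor((14 - 0)/1) = 14 (using the seeds p_{-1} = 1, q_{-1} = 0).
That gives (14*2 + 1)/(14*1 + 0) = 29/14.
Compare the errors: |x - 2/1| = |39*1 - 2*19|/(19*1) = 1/19, and |x - 29/14| = |39*14 - 29*19|/(19*14) = 5/266.
Cross-multiplying, 5*19 = 95 < 266 = 1*266, so 5/266 is smaller: the intermediate fraction 29/14 is closer to x than 2/1.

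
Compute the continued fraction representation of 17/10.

[1; 1, 2, 3]

Run the Euclidean algorithm on 17 and 10; the successive quotients are the partial quotients a_0, a_1, ... (each step inverts the fractional part left over by the previous one):
  17 = 1*10 + 7, so a_0 = 1.
  10 = 1*7 + 3, so a_1 = 1.
  7 = 2*3 + 1, so a_2 = 2.
  3 = 3*1 + 0, so a_3 = 3.
The remainder reaches 0 after 4 divisions, so the expansion has 4 partial quotients, read off in order.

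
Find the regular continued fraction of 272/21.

Run the Euclidean algorithm on 272 and 21; the successive quotients are the partial quotients a_0, a_1, ... (each step inverts the fractional part left over by the previous one):
  272 = 12*21 + 20, so a_0 = 12.
  21 = 1*20 + 1, so a_1 = 1.
  20 = 20*1 + 0, so a_2 = 20.
The remainder reaches 0 after 3 divisions, so the expansion has 3 partial quotients, read off in order.

[12; 1, 20]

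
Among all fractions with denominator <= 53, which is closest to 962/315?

113/37

Expand x = 962/315 as a continued fraction with the Euclidean algorithm:
  962 = 3*315 + 17, so a_0 = 3.
  315 = 18*17 + 9, so a_1 = 18.
  17 = 1*9 + 8, so a_2 = 1.
  9 = 1*8 + 1, so a_3 = 1.
  8 = 8*1 + 0, so a_4 = 8.
so x = [3; 18, 1, 1, 8].
Convergents (p_i = a_i*p_{i-1} + p_{i-2}, q_i = a_i*q_{i-1} + q_{i-2} with p_{-2}=0, p_{-1}=1, q_{-2}=1, q_{-1}=0), until the denominator exceeds 53:
  i=0: a_0=3, p_0 = 3*1 + 0 = 3, q_0 = 3*0 + 1 = 1.
  i=1: a_1=18, p_1 = 18*3 + 1 = 55, q_1 = 18*1 + 0 = 18.
  i=2: a_2=1, p_2 = 1*55 + 3 = 58, q_2 = 1*18 + 1 = 19.
  i=3: a_3=1, p_3 = 1*58 + 55 = 113, q_3 = 1*19 + 18 = 37.
  i=4: a_4=8, p_4 = 8*113 + 58 = 962, q_4 = 8*37 + 19 = 315.
q_4 = 315 > 53, so the last convergent with denominator <= 53 is p_3/q_3 = 113/37.
The closest fraction with denominator <= 53 is either p_3/q_3 or the intermediate fraction (k*p_3 + p_2)/(k*q_3 + q_2) with the largest k >= 1 whose denominator stays <= 53; these approach x as k grows, and every other convergent or intermediate fraction in range is farther away.
Largest k: floor((53 - q_2)/q_3) = floor((53 - 19)/37) = 0.
Since k = 0, no intermediate fraction beyond p_3/q_3 has denominator <= 53, so the convergent 113/37 is the closest (its error is |962*37 - 113*315|/(315*37) = 1/11655).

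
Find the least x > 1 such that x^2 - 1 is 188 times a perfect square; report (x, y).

First expand sqrt(188) as a continued fraction. With x_i = (sqrt(188) + m_i)/d_i and (m_0, d_0) = (0, 1): a_0 = floor(sqrt(188)) = 13, since 13^2 = 169 <= 188 < 196 = 14^2.
Iterate m_{i+1} = d_i*a_i - m_i, d_{i+1} = (188 - m_{i+1}^2)/d_i, a_{i+1} = floor((a_0 + m_{i+1})/d_{i+1}):
  m_1 = 1*13 - 0 = 13, d_1 = (188 - 13^2)/1 = 19/1 = 19, a_1 = floor((13 + 13)/19) = 1.
  m_2 = 19*1 - 13 = 6, d_2 = (188 - 6^2)/19 = 152/19 = 8, a_2 = floor((13 + 6)/8) = 2.
  m_3 = 8*2 - 6 = 10, d_3 = (188 - 10^2)/8 = 88/8 = 11, a_3 = floor((13 + 10)/11) = 2.
  m_4 = 11*2 - 10 = 12, d_4 = (188 - 12^2)/11 = 44/11 = 4, a_4 = floor((13 + 12)/4) = 6.
  m_5 = 4*6 - 12 = 12, d_5 = (188 - 12^2)/4 = 44/4 = 11, a_5 = floor((13 + 12)/11) = 2.
  m_6 = 11*2 - 12 = 10, d_6 = (188 - 10^2)/11 = 88/11 = 8, a_6 = floor((13 + 10)/8) = 2.
  m_7 = 8*2 - 10 = 6, d_7 = (188 - 6^2)/8 = 152/8 = 19, a_7 = floor((13 + 6)/19) = 1.
  m_8 = 19*1 - 6 = 13, d_8 = (188 - 13^2)/19 = 19/19 = 1, a_8 = floor((13 + 13)/1) = 26.
  m_9 = 1*26 - 13 = 13, d_9 = (188 - 13^2)/1 = 19/1 = 19: (m_9, d_9) = (m_1, d_1) = (13, 19), so from here the quotients repeat a_1, ..., a_8; the period length is 8.
So sqrt(188) = [13; (1, 2, 2, 6, 2, 2, 1, 26)] with period length k = 8.
k is even, so the fundamental solution of x^2 - 188y^2 = 1 is (p_{k-1}, q_{k-1}) = (p_7, q_7); compute convergents through index 7.
Convergents (p_i = a_i*p_{i-1} + p_{i-2}, q_i = a_i*q_{i-1} + q_{i-2} with p_{-2}=0, p_{-1}=1, q_{-2}=1, q_{-1}=0):
  i=0: a_0=13, p_0 = 13*1 + 0 = 13, q_0 = 13*0 + 1 = 1.
  i=1: a_1=1, p_1 = 1*13 + 1 = 14, q_1 = 1*1 + 0 = 1.
  i=2: a_2=2, p_2 = 2*14 + 13 = 41, q_2 = 2*1 + 1 = 3.
  i=3: a_3=2, p_3 = 2*41 + 14 = 96, q_3 = 2*3 + 1 = 7.
  i=4: a_4=6, p_4 = 6*96 + 41 = 617, q_4 = 6*7 + 3 = 45.
  i=5: a_5=2, p_5 = 2*617 + 96 = 1330, q_5 = 2*45 + 7 = 97.
  i=6: a_6=2, p_6 = 2*1330 + 617 = 3277, q_6 = 2*97 + 45 = 239.
  i=7: a_7=1, p_7 = 1*3277 + 1330 = 4607, q_7 = 1*239 + 97 = 336.
Check: 4607^2 - 188*336^2 = 21224449 - 21224448 = 1, so (x, y) = (4607, 336) solves the equation, and by the theorem it is the least positive solution.

(x, y) = (4607, 336)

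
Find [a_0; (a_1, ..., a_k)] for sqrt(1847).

Write x_i = (sqrt(1847) + m_i)/d_i with (m_0, d_0) = (0, 1). a_0 = floor(sqrt(1847)) = 42, since 42^2 = 1764 <= 1847 < 1849 = 43^2.
Iterate m_{i+1} = d_i*a_i - m_i, d_{i+1} = (1847 - m_{i+1}^2)/d_i, a_{i+1} = floor((a_0 + m_{i+1})/d_{i+1}):
  m_1 = 1*42 - 0 = 42, d_1 = (1847 - 42^2)/1 = 83/1 = 83, a_1 = floor((42 + 42)/83) = 1.
  m_2 = 83*1 - 42 = 41, d_2 = (1847 - 41^2)/83 = 166/83 = 2, a_2 = floor((42 + 41)/2) = 41.
  m_3 = 2*41 - 41 = 41, d_3 = (1847 - 41^2)/2 = 166/2 = 83, a_3 = floor((42 + 41)/83) = 1.
  m_4 = 83*1 - 41 = 42, d_4 = (1847 - 42^2)/83 = 83/83 = 1, a_4 = floor((42 + 42)/1) = 84.
  m_5 = 1*84 - 42 = 42, d_5 = (1847 - 42^2)/1 = 83/1 = 83: (m_5, d_5) = (m_1, d_1) = (42, 83), so from here the quotients repeat a_1, ..., a_4; the period length is 4.
Hence the expansion of sqrt(1847) is a_0 = 42 followed by the repeating block 1, 41, 1, 84 (period 4).

[42; (1, 41, 1, 84)]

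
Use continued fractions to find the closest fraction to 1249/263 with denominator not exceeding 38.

Expand x = 1249/263 as a continued fraction with the Euclidean algorithm:
  1249 = 4*263 + 197, so a_0 = 4.
  263 = 1*197 + 66, so a_1 = 1.
  197 = 2*66 + 65, so a_2 = 2.
  66 = 1*65 + 1, so a_3 = 1.
  65 = 65*1 + 0, so a_4 = 65.
so x = [4; 1, 2, 1, 65].
Convergents (p_i = a_i*p_{i-1} + p_{i-2}, q_i = a_i*q_{i-1} + q_{i-2} with p_{-2}=0, p_{-1}=1, q_{-2}=1, q_{-1}=0), until the denominator exceeds 38:
  i=0: a_0=4, p_0 = 4*1 + 0 = 4, q_0 = 4*0 + 1 = 1.
  i=1: a_1=1, p_1 = 1*4 + 1 = 5, q_1 = 1*1 + 0 = 1.
  i=2: a_2=2, p_2 = 2*5 + 4 = 14, q_2 = 2*1 + 1 = 3.
  i=3: a_3=1, p_3 = 1*14 + 5 = 19, q_3 = 1*3 + 1 = 4.
  i=4: a_4=65, p_4 = 65*19 + 14 = 1249, q_4 = 65*4 + 3 = 263.
q_4 = 263 > 38, so the last convergent with denominator <= 38 is p_3/q_3 = 19/4.
The closest fraction with denominator <= 38 is either p_3/q_3 or the intermediate fraction (k*p_3 + p_2)/(k*q_3 + q_2) with the largest k >= 1 whose denominator stays <= 38; these approach x as k grows, and every other convergent or intermediate fraction in range is farther away.
Largest k: floor((38 - q_2)/q_3) = floor((38 - 3)/4) = 8.
That gives (8*19 + 14)/(8*4 + 3) = 166/35.
Compare the errors: |x - 19/4| = |1249*4 - 19*263|/(263*4) = 1/1052, and |x - 166/35| = |1249*35 - 166*263|/(263*35) = 57/9205.
Cross-multiplying, 1*9205 = 9205 < 59964 = 57*1052, so 1/1052 is smaller: the convergent 19/4 is closer to x than 166/35.

19/4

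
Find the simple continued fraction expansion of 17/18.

[0; 1, 17]

Run the Euclidean algorithm on 17 and 18; the successive quotients are the partial quotients a_0, a_1, ... (each step inverts the fractional part left over by the previous one):
  17 = 0*18 + 17, so a_0 = 0.
  18 = 1*17 + 1, so a_1 = 1.
  17 = 17*1 + 0, so a_2 = 17.
The remainder reaches 0 after 3 divisions, so the expansion has 3 partial quotients, read off in order.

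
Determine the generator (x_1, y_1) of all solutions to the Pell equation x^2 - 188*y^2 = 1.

First expand sqrt(188) as a continued fraction. With x_i = (sqrt(188) + m_i)/d_i and (m_0, d_0) = (0, 1): a_0 = floor(sqrt(188)) = 13, since 13^2 = 169 <= 188 < 196 = 14^2.
Iterate m_{i+1} = d_i*a_i - m_i, d_{i+1} = (188 - m_{i+1}^2)/d_i, a_{i+1} = floor((a_0 + m_{i+1})/d_{i+1}):
  m_1 = 1*13 - 0 = 13, d_1 = (188 - 13^2)/1 = 19/1 = 19, a_1 = floor((13 + 13)/19) = 1.
  m_2 = 19*1 - 13 = 6, d_2 = (188 - 6^2)/19 = 152/19 = 8, a_2 = floor((13 + 6)/8) = 2.
  m_3 = 8*2 - 6 = 10, d_3 = (188 - 10^2)/8 = 88/8 = 11, a_3 = floor((13 + 10)/11) = 2.
  m_4 = 11*2 - 10 = 12, d_4 = (188 - 12^2)/11 = 44/11 = 4, a_4 = floor((13 + 12)/4) = 6.
  m_5 = 4*6 - 12 = 12, d_5 = (188 - 12^2)/4 = 44/4 = 11, a_5 = floor((13 + 12)/11) = 2.
  m_6 = 11*2 - 12 = 10, d_6 = (188 - 10^2)/11 = 88/11 = 8, a_6 = floor((13 + 10)/8) = 2.
  m_7 = 8*2 - 10 = 6, d_7 = (188 - 6^2)/8 = 152/8 = 19, a_7 = floor((13 + 6)/19) = 1.
  m_8 = 19*1 - 6 = 13, d_8 = (188 - 13^2)/19 = 19/19 = 1, a_8 = floor((13 + 13)/1) = 26.
  m_9 = 1*26 - 13 = 13, d_9 = (188 - 13^2)/1 = 19/1 = 19: (m_9, d_9) = (m_1, d_1) = (13, 19), so from here the quotients repeat a_1, ..., a_8; the period length is 8.
So sqrt(188) = [13; (1, 2, 2, 6, 2, 2, 1, 26)] with period length k = 8.
k is even, so the fundamental solution of x^2 - 188y^2 = 1 is (p_{k-1}, q_{k-1}) = (p_7, q_7); compute convergents through index 7.
Convergents (p_i = a_i*p_{i-1} + p_{i-2}, q_i = a_i*q_{i-1} + q_{i-2} with p_{-2}=0, p_{-1}=1, q_{-2}=1, q_{-1}=0):
  i=0: a_0=13, p_0 = 13*1 + 0 = 13, q_0 = 13*0 + 1 = 1.
  i=1: a_1=1, p_1 = 1*13 + 1 = 14, q_1 = 1*1 + 0 = 1.
  i=2: a_2=2, p_2 = 2*14 + 13 = 41, q_2 = 2*1 + 1 = 3.
  i=3: a_3=2, p_3 = 2*41 + 14 = 96, q_3 = 2*3 + 1 = 7.
  i=4: a_4=6, p_4 = 6*96 + 41 = 617, q_4 = 6*7 + 3 = 45.
  i=5: a_5=2, p_5 = 2*617 + 96 = 1330, q_5 = 2*45 + 7 = 97.
  i=6: a_6=2, p_6 = 2*1330 + 617 = 3277, q_6 = 2*97 + 45 = 239.
  i=7: a_7=1, p_7 = 1*3277 + 1330 = 4607, q_7 = 1*239 + 97 = 336.
Check: 4607^2 - 188*336^2 = 21224449 - 21224448 = 1, so (x, y) = (4607, 336) solves the equation, and by the theorem it is the least positive solution.

(x, y) = (4607, 336)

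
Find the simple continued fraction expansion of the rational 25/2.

Run the Euclidean algorithm on 25 and 2; the successive quotients are the partial quotients a_0, a_1, ... (each step inverts the fractional part left over by the previous one):
  25 = 12*2 + 1, so a_0 = 12.
  2 = 2*1 + 0, so a_1 = 2.
The remainder reaches 0 after 2 divisions, so the expansion has 2 partial quotients, read off in order.

[12; 2]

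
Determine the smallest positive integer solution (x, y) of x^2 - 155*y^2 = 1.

(x, y) = (249, 20)

First expand sqrt(155) as a continued fraction. With x_i = (sqrt(155) + m_i)/d_i and (m_0, d_0) = (0, 1): a_0 = floor(sqrt(155)) = 12, since 12^2 = 144 <= 155 < 169 = 13^2.
Iterate m_{i+1} = d_i*a_i - m_i, d_{i+1} = (155 - m_{i+1}^2)/d_i, a_{i+1} = floor((a_0 + m_{i+1})/d_{i+1}):
  m_1 = 1*12 - 0 = 12, d_1 = (155 - 12^2)/1 = 11/1 = 11, a_1 = floor((12 + 12)/11) = 2.
  m_2 = 11*2 - 12 = 10, d_2 = (155 - 10^2)/11 = 55/11 = 5, a_2 = floor((12 + 10)/5) = 4.
  m_3 = 5*4 - 10 = 10, d_3 = (155 - 10^2)/5 = 55/5 = 11, a_3 = floor((12 + 10)/11) = 2.
  m_4 = 11*2 - 10 = 12, d_4 = (155 - 12^2)/11 = 11/11 = 1, a_4 = floor((12 + 12)/1) = 24.
  m_5 = 1*24 - 12 = 12, d_5 = (155 - 12^2)/1 = 11/1 = 11: (m_5, d_5) = (m_1, d_1) = (12, 11), so from here the quotients repeat a_1, ..., a_4; the period length is 4.
So sqrt(155) = [12; (2, 4, 2, 24)] with period length k = 4.
k is even, so the fundamental solution of x^2 - 155y^2 = 1 is (p_{k-1}, q_{k-1}) = (p_3, q_3); compute convergents through index 3.
Convergents (p_i = a_i*p_{i-1} + p_{i-2}, q_i = a_i*q_{i-1} + q_{i-2} with p_{-2}=0, p_{-1}=1, q_{-2}=1, q_{-1}=0):
  i=0: a_0=12, p_0 = 12*1 + 0 = 12, q_0 = 12*0 + 1 = 1.
  i=1: a_1=2, p_1 = 2*12 + 1 = 25, q_1 = 2*1 + 0 = 2.
  i=2: a_2=4, p_2 = 4*25 + 12 = 112, q_2 = 4*2 + 1 = 9.
  i=3: a_3=2, p_3 = 2*112 + 25 = 249, q_3 = 2*9 + 2 = 20.
Check: 249^2 - 155*20^2 = 62001 - 62000 = 1, so (x, y) = (249, 20) solves the equation, and by the theorem it is the least positive solution.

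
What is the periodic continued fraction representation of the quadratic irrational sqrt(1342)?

[36; (1, 1, 1, 2, 1, 1, 1, 72)]

Write x_i = (sqrt(1342) + m_i)/d_i with (m_0, d_0) = (0, 1). a_0 = floor(sqrt(1342)) = 36, since 36^2 = 1296 <= 1342 < 1369 = 37^2.
Iterate m_{i+1} = d_i*a_i - m_i, d_{i+1} = (1342 - m_{i+1}^2)/d_i, a_{i+1} = floor((a_0 + m_{i+1})/d_{i+1}):
  m_1 = 1*36 - 0 = 36, d_1 = (1342 - 36^2)/1 = 46/1 = 46, a_1 = floor((36 + 36)/46) = 1.
  m_2 = 46*1 - 36 = 10, d_2 = (1342 - 10^2)/46 = 1242/46 = 27, a_2 = floor((36 + 10)/27) = 1.
  m_3 = 27*1 - 10 = 17, d_3 = (1342 - 17^2)/27 = 1053/27 = 39, a_3 = floor((36 + 17)/39) = 1.
  m_4 = 39*1 - 17 = 22, d_4 = (1342 - 22^2)/39 = 858/39 = 22, a_4 = floor((36 + 22)/22) = 2.
  m_5 = 22*2 - 22 = 22, d_5 = (1342 - 22^2)/22 = 858/22 = 39, a_5 = floor((36 + 22)/39) = 1.
  m_6 = 39*1 - 22 = 17, d_6 = (1342 - 17^2)/39 = 1053/39 = 27, a_6 = floor((36 + 17)/27) = 1.
  m_7 = 27*1 - 17 = 10, d_7 = (1342 - 10^2)/27 = 1242/27 = 46, a_7 = floor((36 + 10)/46) = 1.
  m_8 = 46*1 - 10 = 36, d_8 = (1342 - 36^2)/46 = 46/46 = 1, a_8 = floor((36 + 36)/1) = 72.
  m_9 = 1*72 - 36 = 36, d_9 = (1342 - 36^2)/1 = 46/1 = 46: (m_9, d_9) = (m_1, d_1) = (36, 46), so from here the quotients repeat a_1, ..., a_8; the period length is 8.
Hence the expansion of sqrt(1342) is a_0 = 36 followed by the repeating block 1, 1, 1, 2, 1, 1, 1, 72 (period 8).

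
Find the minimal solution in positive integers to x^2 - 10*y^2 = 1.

(x, y) = (19, 6)

First expand sqrt(10) as a continued fraction. With x_i = (sqrt(10) + m_i)/d_i and (m_0, d_0) = (0, 1): a_0 = floor(sqrt(10)) = 3, since 3^2 = 9 <= 10 < 16 = 4^2.
Iterate m_{i+1} = d_i*a_i - m_i, d_{i+1} = (10 - m_{i+1}^2)/d_i, a_{i+1} = floor((a_0 + m_{i+1})/d_{i+1}):
  m_1 = 1*3 - 0 = 3, d_1 = (10 - 3^2)/1 = 1/1 = 1, a_1 = floor((3 + 3)/1) = 6.
  m_2 = 1*6 - 3 = 3, d_2 = (10 - 3^2)/1 = 1/1 = 1: (m_2, d_2) = (m_1, d_1) = (3, 1), so from here the quotient a_1 repeats; the period length is 1.
So sqrt(10) = [3; (6)] with period length k = 1.
k is odd, so (p_{k-1}, q_{k-1}) only solves x^2 - 10y^2 = -1 and the fundamental solution of x^2 - 10y^2 = 1 is (p_{2k-1}, q_{2k-1}) = (p_1, q_1); compute convergents through index 1, running through the period twice.
Convergents (p_i = a_i*p_{i-1} + p_{i-2}, q_i = a_i*q_{i-1} + q_{i-2} with p_{-2}=0, p_{-1}=1, q_{-2}=1, q_{-1}=0):
  i=0: a_0=3, p_0 = 3*1 + 0 = 3, q_0 = 3*0 + 1 = 1.
  i=1: a_1=6, p_1 = 6*3 + 1 = 19, q_1 = 6*1 + 0 = 6.
Indeed p_0^2 - 10*q_0^2 = 9 - 10 = -1, not +1.
Check: 19^2 - 10*6^2 = 361 - 360 = 1, so (x, y) = (19, 6) solves the equation, and by the theorem it is the least positive solution.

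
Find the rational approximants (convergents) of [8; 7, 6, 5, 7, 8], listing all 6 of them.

8/1, 57/7, 350/43, 1807/222, 12999/1597, 105799/12998

Using the convergent recurrence p_i = a_i*p_{i-1} + p_{i-2}, q_i = a_i*q_{i-1} + q_{i-2} with p_{-2}=0, p_{-1}=1, q_{-2}=1, q_{-1}=0:
  i=0: a_0=8, p_0 = 8*1 + 0 = 8, q_0 = 8*0 + 1 = 1.
  i=1: a_1=7, p_1 = 7*8 + 1 = 57, q_1 = 7*1 + 0 = 7.
  i=2: a_2=6, p_2 = 6*57 + 8 = 350, q_2 = 6*7 + 1 = 43.
  i=3: a_3=5, p_3 = 5*350 + 57 = 1807, q_3 = 5*43 + 7 = 222.
  i=4: a_4=7, p_4 = 7*1807 + 350 = 12999, q_4 = 7*222 + 43 = 1597.
  i=5: a_5=8, p_5 = 8*12999 + 1807 = 105799, q_5 = 8*1597 + 222 = 12998.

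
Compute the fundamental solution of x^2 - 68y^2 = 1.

First expand sqrt(68) as a continued fraction. With x_i = (sqrt(68) + m_i)/d_i and (m_0, d_0) = (0, 1): a_0 = floor(sqrt(68)) = 8, since 8^2 = 64 <= 68 < 81 = 9^2.
Iterate m_{i+1} = d_i*a_i - m_i, d_{i+1} = (68 - m_{i+1}^2)/d_i, a_{i+1} = floor((a_0 + m_{i+1})/d_{i+1}):
  m_1 = 1*8 - 0 = 8, d_1 = (68 - 8^2)/1 = 4/1 = 4, a_1 = floor((8 + 8)/4) = 4.
  m_2 = 4*4 - 8 = 8, d_2 = (68 - 8^2)/4 = 4/4 = 1, a_2 = floor((8 + 8)/1) = 16.
  m_3 = 1*16 - 8 = 8, d_3 = (68 - 8^2)/1 = 4/1 = 4: (m_3, d_3) = (m_1, d_1) = (8, 4), so from here the quotients repeat a_1, a_2; the period length is 2.
So sqrt(68) = [8; (4, 16)] with period length k = 2.
k is even, so the fundamental solution of x^2 - 68y^2 = 1 is (p_{k-1}, q_{k-1}) = (p_1, q_1); compute convergents through index 1.
Convergents (p_i = a_i*p_{i-1} + p_{i-2}, q_i = a_i*q_{i-1} + q_{i-2} with p_{-2}=0, p_{-1}=1, q_{-2}=1, q_{-1}=0):
  i=0: a_0=8, p_0 = 8*1 + 0 = 8, q_0 = 8*0 + 1 = 1.
  i=1: a_1=4, p_1 = 4*8 + 1 = 33, q_1 = 4*1 + 0 = 4.
Check: 33^2 - 68*4^2 = 1089 - 1088 = 1, so (x, y) = (33, 4) solves the equation, and by the theorem it is the least positive solution.

(x, y) = (33, 4)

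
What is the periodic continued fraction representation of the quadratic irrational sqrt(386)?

[19; (1, 1, 1, 4, 1, 18, 1, 4, 1, 1, 1, 38)]

Write x_i = (sqrt(386) + m_i)/d_i with (m_0, d_0) = (0, 1). a_0 = floor(sqrt(386)) = 19, since 19^2 = 361 <= 386 < 400 = 20^2.
Iterate m_{i+1} = d_i*a_i - m_i, d_{i+1} = (386 - m_{i+1}^2)/d_i, a_{i+1} = floor((a_0 + m_{i+1})/d_{i+1}):
  m_1 = 1*19 - 0 = 19, d_1 = (386 - 19^2)/1 = 25/1 = 25, a_1 = floor((19 + 19)/25) = 1.
  m_2 = 25*1 - 19 = 6, d_2 = (386 - 6^2)/25 = 350/25 = 14, a_2 = floor((19 + 6)/14) = 1.
  m_3 = 14*1 - 6 = 8, d_3 = (386 - 8^2)/14 = 322/14 = 23, a_3 = floor((19 + 8)/23) = 1.
  m_4 = 23*1 - 8 = 15, d_4 = (386 - 15^2)/23 = 161/23 = 7, a_4 = floor((19 + 15)/7) = 4.
  m_5 = 7*4 - 15 = 13, d_5 = (386 - 13^2)/7 = 217/7 = 31, a_5 = floor((19 + 13)/31) = 1.
  m_6 = 31*1 - 13 = 18, d_6 = (386 - 18^2)/31 = 62/31 = 2, a_6 = floor((19 + 18)/2) = 18.
  m_7 = 2*18 - 18 = 18, d_7 = (386 - 18^2)/2 = 62/2 = 31, a_7 = floor((19 + 18)/31) = 1.
  m_8 = 31*1 - 18 = 13, d_8 = (386 - 13^2)/31 = 217/31 = 7, a_8 = floor((19 + 13)/7) = 4.
  m_9 = 7*4 - 13 = 15, d_9 = (386 - 15^2)/7 = 161/7 = 23, a_9 = floor((19 + 15)/23) = 1.
  m_10 = 23*1 - 15 = 8, d_10 = (386 - 8^2)/23 = 322/23 = 14, a_10 = floor((19 + 8)/14) = 1.
  m_11 = 14*1 - 8 = 6, d_11 = (386 - 6^2)/14 = 350/14 = 25, a_11 = floor((19 + 6)/25) = 1.
  m_12 = 25*1 - 6 = 19, d_12 = (386 - 19^2)/25 = 25/25 = 1, a_12 = floor((19 + 19)/1) = 38.
  m_13 = 1*38 - 19 = 19, d_13 = (386 - 19^2)/1 = 25/1 = 25: (m_13, d_13) = (m_1, d_1) = (19, 25), so from here the quotients repeat a_1, ..., a_12; the period length is 12.
Hence the expansion of sqrt(386) is a_0 = 19 followed by the repeating block 1, 1, 1, 4, 1, 18, 1, 4, 1, 1, 1, 38 (period 12).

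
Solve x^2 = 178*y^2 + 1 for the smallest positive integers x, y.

(x, y) = (1601, 120)

First expand sqrt(178) as a continued fraction. With x_i = (sqrt(178) + m_i)/d_i and (m_0, d_0) = (0, 1): a_0 = floor(sqrt(178)) = 13, since 13^2 = 169 <= 178 < 196 = 14^2.
Iterate m_{i+1} = d_i*a_i - m_i, d_{i+1} = (178 - m_{i+1}^2)/d_i, a_{i+1} = floor((a_0 + m_{i+1})/d_{i+1}):
  m_1 = 1*13 - 0 = 13, d_1 = (178 - 13^2)/1 = 9/1 = 9, a_1 = floor((13 + 13)/9) = 2.
  m_2 = 9*2 - 13 = 5, d_2 = (178 - 5^2)/9 = 153/9 = 17, a_2 = floor((13 + 5)/17) = 1.
  m_3 = 17*1 - 5 = 12, d_3 = (178 - 12^2)/17 = 34/17 = 2, a_3 = floor((13 + 12)/2) = 12.
  m_4 = 2*12 - 12 = 12, d_4 = (178 - 12^2)/2 = 34/2 = 17, a_4 = floor((13 + 12)/17) = 1.
  m_5 = 17*1 - 12 = 5, d_5 = (178 - 5^2)/17 = 153/17 = 9, a_5 = floor((13 + 5)/9) = 2.
  m_6 = 9*2 - 5 = 13, d_6 = (178 - 13^2)/9 = 9/9 = 1, a_6 = floor((13 + 13)/1) = 26.
  m_7 = 1*26 - 13 = 13, d_7 = (178 - 13^2)/1 = 9/1 = 9: (m_7, d_7) = (m_1, d_1) = (13, 9), so from here the quotients repeat a_1, ..., a_6; the period length is 6.
So sqrt(178) = [13; (2, 1, 12, 1, 2, 26)] with period length k = 6.
k is even, so the fundamental solution of x^2 - 178y^2 = 1 is (p_{k-1}, q_{k-1}) = (p_5, q_5); compute convergents through index 5.
Convergents (p_i = a_i*p_{i-1} + p_{i-2}, q_i = a_i*q_{i-1} + q_{i-2} with p_{-2}=0, p_{-1}=1, q_{-2}=1, q_{-1}=0):
  i=0: a_0=13, p_0 = 13*1 + 0 = 13, q_0 = 13*0 + 1 = 1.
  i=1: a_1=2, p_1 = 2*13 + 1 = 27, q_1 = 2*1 + 0 = 2.
  i=2: a_2=1, p_2 = 1*27 + 13 = 40, q_2 = 1*2 + 1 = 3.
  i=3: a_3=12, p_3 = 12*40 + 27 = 507, q_3 = 12*3 + 2 = 38.
  i=4: a_4=1, p_4 = 1*507 + 40 = 547, q_4 = 1*38 + 3 = 41.
  i=5: a_5=2, p_5 = 2*547 + 507 = 1601, q_5 = 2*41 + 38 = 120.
Check: 1601^2 - 178*120^2 = 2563201 - 2563200 = 1, so (x, y) = (1601, 120) solves the equation, and by the theorem it is the least positive solution.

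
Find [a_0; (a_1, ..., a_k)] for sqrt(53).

Write x_i = (sqrt(53) + m_i)/d_i with (m_0, d_0) = (0, 1). a_0 = floor(sqrt(53)) = 7, since 7^2 = 49 <= 53 < 64 = 8^2.
Iterate m_{i+1} = d_i*a_i - m_i, d_{i+1} = (53 - m_{i+1}^2)/d_i, a_{i+1} = floor((a_0 + m_{i+1})/d_{i+1}):
  m_1 = 1*7 - 0 = 7, d_1 = (53 - 7^2)/1 = 4/1 = 4, a_1 = floor((7 + 7)/4) = 3.
  m_2 = 4*3 - 7 = 5, d_2 = (53 - 5^2)/4 = 28/4 = 7, a_2 = floor((7 + 5)/7) = 1.
  m_3 = 7*1 - 5 = 2, d_3 = (53 - 2^2)/7 = 49/7 = 7, a_3 = floor((7 + 2)/7) = 1.
  m_4 = 7*1 - 2 = 5, d_4 = (53 - 5^2)/7 = 28/7 = 4, a_4 = floor((7 + 5)/4) = 3.
  m_5 = 4*3 - 5 = 7, d_5 = (53 - 7^2)/4 = 4/4 = 1, a_5 = floor((7 + 7)/1) = 14.
  m_6 = 1*14 - 7 = 7, d_6 = (53 - 7^2)/1 = 4/1 = 4: (m_6, d_6) = (m_1, d_1) = (7, 4), so from here the quotients repeat a_1, ..., a_5; the period length is 5.
Hence the expansion of sqrt(53) is a_0 = 7 followed by the repeating block 3, 1, 1, 3, 14 (period 5).

[7; (3, 1, 1, 3, 14)]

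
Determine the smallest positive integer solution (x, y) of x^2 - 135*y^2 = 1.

First expand sqrt(135) as a continued fraction. With x_i = (sqrt(135) + m_i)/d_i and (m_0, d_0) = (0, 1): a_0 = floor(sqrt(135)) = 11, since 11^2 = 121 <= 135 < 144 = 12^2.
Iterate m_{i+1} = d_i*a_i - m_i, d_{i+1} = (135 - m_{i+1}^2)/d_i, a_{i+1} = floor((a_0 + m_{i+1})/d_{i+1}):
  m_1 = 1*11 - 0 = 11, d_1 = (135 - 11^2)/1 = 14/1 = 14, a_1 = floor((11 + 11)/14) = 1.
  m_2 = 14*1 - 11 = 3, d_2 = (135 - 3^2)/14 = 126/14 = 9, a_2 = floor((11 + 3)/9) = 1.
  m_3 = 9*1 - 3 = 6, d_3 = (135 - 6^2)/9 = 99/9 = 11, a_3 = floor((11 + 6)/11) = 1.
  m_4 = 11*1 - 6 = 5, d_4 = (135 - 5^2)/11 = 110/11 = 10, a_4 = floor((11 + 5)/10) = 1.
  m_5 = 10*1 - 5 = 5, d_5 = (135 - 5^2)/10 = 110/10 = 11, a_5 = floor((11 + 5)/11) = 1.
  m_6 = 11*1 - 5 = 6, d_6 = (135 - 6^2)/11 = 99/11 = 9, a_6 = floor((11 + 6)/9) = 1.
  m_7 = 9*1 - 6 = 3, d_7 = (135 - 3^2)/9 = 126/9 = 14, a_7 = floor((11 + 3)/14) = 1.
  m_8 = 14*1 - 3 = 11, d_8 = (135 - 11^2)/14 = 14/14 = 1, a_8 = floor((11 + 11)/1) = 22.
  m_9 = 1*22 - 11 = 11, d_9 = (135 - 11^2)/1 = 14/1 = 14: (m_9, d_9) = (m_1, d_1) = (11, 14), so from here the quotients repeat a_1, ..., a_8; the period length is 8.
So sqrt(135) = [11; (1, 1, 1, 1, 1, 1, 1, 22)] with period length k = 8.
k is even, so the fundamental solution of x^2 - 135y^2 = 1 is (p_{k-1}, q_{k-1}) = (p_7, q_7); compute convergents through index 7.
Convergents (p_i = a_i*p_{i-1} + p_{i-2}, q_i = a_i*q_{i-1} + q_{i-2} with p_{-2}=0, p_{-1}=1, q_{-2}=1, q_{-1}=0):
  i=0: a_0=11, p_0 = 11*1 + 0 = 11, q_0 = 11*0 + 1 = 1.
  i=1: a_1=1, p_1 = 1*11 + 1 = 12, q_1 = 1*1 + 0 = 1.
  i=2: a_2=1, p_2 = 1*12 + 11 = 23, q_2 = 1*1 + 1 = 2.
  i=3: a_3=1, p_3 = 1*23 + 12 = 35, q_3 = 1*2 + 1 = 3.
  i=4: a_4=1, p_4 = 1*35 + 23 = 58, q_4 = 1*3 + 2 = 5.
  i=5: a_5=1, p_5 = 1*58 + 35 = 93, q_5 = 1*5 + 3 = 8.
  i=6: a_6=1, p_6 = 1*93 + 58 = 151, q_6 = 1*8 + 5 = 13.
  i=7: a_7=1, p_7 = 1*151 + 93 = 244, q_7 = 1*13 + 8 = 21.
Check: 244^2 - 135*21^2 = 59536 - 59535 = 1, so (x, y) = (244, 21) solves the equation, and by the theorem it is the least positive solution.

(x, y) = (244, 21)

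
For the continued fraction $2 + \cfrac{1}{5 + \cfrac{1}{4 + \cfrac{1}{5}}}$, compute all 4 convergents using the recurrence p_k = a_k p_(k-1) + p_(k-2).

2/1, 11/5, 46/21, 241/110

Using the convergent recurrence p_i = a_i*p_{i-1} + p_{i-2}, q_i = a_i*q_{i-1} + q_{i-2} with p_{-2}=0, p_{-1}=1, q_{-2}=1, q_{-1}=0:
  i=0: a_0=2, p_0 = 2*1 + 0 = 2, q_0 = 2*0 + 1 = 1.
  i=1: a_1=5, p_1 = 5*2 + 1 = 11, q_1 = 5*1 + 0 = 5.
  i=2: a_2=4, p_2 = 4*11 + 2 = 46, q_2 = 4*5 + 1 = 21.
  i=3: a_3=5, p_3 = 5*46 + 11 = 241, q_3 = 5*21 + 5 = 110.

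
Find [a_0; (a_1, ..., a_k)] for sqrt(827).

Write x_i = (sqrt(827) + m_i)/d_i with (m_0, d_0) = (0, 1). a_0 = floor(sqrt(827)) = 28, since 28^2 = 784 <= 827 < 841 = 29^2.
Iterate m_{i+1} = d_i*a_i - m_i, d_{i+1} = (827 - m_{i+1}^2)/d_i, a_{i+1} = floor((a_0 + m_{i+1})/d_{i+1}):
  m_1 = 1*28 - 0 = 28, d_1 = (827 - 28^2)/1 = 43/1 = 43, a_1 = floor((28 + 28)/43) = 1.
  m_2 = 43*1 - 28 = 15, d_2 = (827 - 15^2)/43 = 602/43 = 14, a_2 = floor((28 + 15)/14) = 3.
  m_3 = 14*3 - 15 = 27, d_3 = (827 - 27^2)/14 = 98/14 = 7, a_3 = floor((28 + 27)/7) = 7.
  m_4 = 7*7 - 27 = 22, d_4 = (827 - 22^2)/7 = 343/7 = 49, a_4 = floor((28 + 22)/49) = 1.
  m_5 = 49*1 - 22 = 27, d_5 = (827 - 27^2)/49 = 98/49 = 2, a_5 = floor((28 + 27)/2) = 27.
  m_6 = 2*27 - 27 = 27, d_6 = (827 - 27^2)/2 = 98/2 = 49, a_6 = floor((28 + 27)/49) = 1.
  m_7 = 49*1 - 27 = 22, d_7 = (827 - 22^2)/49 = 343/49 = 7, a_7 = floor((28 + 22)/7) = 7.
  m_8 = 7*7 - 22 = 27, d_8 = (827 - 27^2)/7 = 98/7 = 14, a_8 = floor((28 + 27)/14) = 3.
  m_9 = 14*3 - 27 = 15, d_9 = (827 - 15^2)/14 = 602/14 = 43, a_9 = floor((28 + 15)/43) = 1.
  m_10 = 43*1 - 15 = 28, d_10 = (827 - 28^2)/43 = 43/43 = 1, a_10 = floor((28 + 28)/1) = 56.
  m_11 = 1*56 - 28 = 28, d_11 = (827 - 28^2)/1 = 43/1 = 43: (m_11, d_11) = (m_1, d_1) = (28, 43), so from here the quotients repeat a_1, ..., a_10; the period length is 10.
Hence the expansion of sqrt(827) is a_0 = 28 followed by the repeating block 1, 3, 7, 1, 27, 1, 7, 3, 1, 56 (period 10).

[28; (1, 3, 7, 1, 27, 1, 7, 3, 1, 56)]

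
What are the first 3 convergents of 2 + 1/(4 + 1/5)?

2/1, 9/4, 47/21

Using the convergent recurrence p_i = a_i*p_{i-1} + p_{i-2}, q_i = a_i*q_{i-1} + q_{i-2} with p_{-2}=0, p_{-1}=1, q_{-2}=1, q_{-1}=0:
  i=0: a_0=2, p_0 = 2*1 + 0 = 2, q_0 = 2*0 + 1 = 1.
  i=1: a_1=4, p_1 = 4*2 + 1 = 9, q_1 = 4*1 + 0 = 4.
  i=2: a_2=5, p_2 = 5*9 + 2 = 47, q_2 = 5*4 + 1 = 21.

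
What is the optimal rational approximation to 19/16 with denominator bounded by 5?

6/5

Expand x = 19/16 as a continued fraction with the Euclidean algorithm:
  19 = 1*16 + 3, so a_0 = 1.
  16 = 5*3 + 1, so a_1 = 5.
  3 = 3*1 + 0, so a_2 = 3.
so x = [1; 5, 3].
Convergents (p_i = a_i*p_{i-1} + p_{i-2}, q_i = a_i*q_{i-1} + q_{i-2} with p_{-2}=0, p_{-1}=1, q_{-2}=1, q_{-1}=0), until the denominator exceeds 5:
  i=0: a_0=1, p_0 = 1*1 + 0 = 1, q_0 = 1*0 + 1 = 1.
  i=1: a_1=5, p_1 = 5*1 + 1 = 6, q_1 = 5*1 + 0 = 5.
  i=2: a_2=3, p_2 = 3*6 + 1 = 19, q_2 = 3*5 + 1 = 16.
q_2 = 16 > 5, so the last convergent with denominator <= 5 is p_1/q_1 = 6/5.
The closest fraction with denominator <= 5 is either p_1/q_1 or the intermediate fraction (k*p_1 + p_0)/(k*q_1 + q_0) with the largest k >= 1 whose denominator stays <= 5; these approach x as k grows, and every other convergent or intermediate fraction in range is farther away.
Largest k: floor((5 - q_0)/q_1) = floor((5 - 1)/5) = 0.
Since k = 0, no intermediate fraction beyond p_1/q_1 has denominator <= 5, so the convergent 6/5 is the closest (its error is |19*5 - 6*16|/(16*5) = 1/80).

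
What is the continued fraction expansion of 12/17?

[0; 1, 2, 2, 2]

Run the Euclidean algorithm on 12 and 17; the successive quotients are the partial quotients a_0, a_1, ... (each step inverts the fractional part left over by the previous one):
  12 = 0*17 + 12, so a_0 = 0.
  17 = 1*12 + 5, so a_1 = 1.
  12 = 2*5 + 2, so a_2 = 2.
  5 = 2*2 + 1, so a_3 = 2.
  2 = 2*1 + 0, so a_4 = 2.
The remainder reaches 0 after 5 divisions, so the expansion has 5 partial quotients, read off in order.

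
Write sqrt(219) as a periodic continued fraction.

Write x_i = (sqrt(219) + m_i)/d_i with (m_0, d_0) = (0, 1). a_0 = floor(sqrt(219)) = 14, since 14^2 = 196 <= 219 < 225 = 15^2.
Iterate m_{i+1} = d_i*a_i - m_i, d_{i+1} = (219 - m_{i+1}^2)/d_i, a_{i+1} = floor((a_0 + m_{i+1})/d_{i+1}):
  m_1 = 1*14 - 0 = 14, d_1 = (219 - 14^2)/1 = 23/1 = 23, a_1 = floor((14 + 14)/23) = 1.
  m_2 = 23*1 - 14 = 9, d_2 = (219 - 9^2)/23 = 138/23 = 6, a_2 = floor((14 + 9)/6) = 3.
  m_3 = 6*3 - 9 = 9, d_3 = (219 - 9^2)/6 = 138/6 = 23, a_3 = floor((14 + 9)/23) = 1.
  m_4 = 23*1 - 9 = 14, d_4 = (219 - 14^2)/23 = 23/23 = 1, a_4 = floor((14 + 14)/1) = 28.
  m_5 = 1*28 - 14 = 14, d_5 = (219 - 14^2)/1 = 23/1 = 23: (m_5, d_5) = (m_1, d_1) = (14, 23), so from here the quotients repeat a_1, ..., a_4; the period length is 4.
Hence the expansion of sqrt(219) is a_0 = 14 followed by the repeating block 1, 3, 1, 28 (period 4).

[14; (1, 3, 1, 28)]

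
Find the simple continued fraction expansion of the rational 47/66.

[0; 1, 2, 2, 9]

Run the Euclidean algorithm on 47 and 66; the successive quotients are the partial quotients a_0, a_1, ... (each step inverts the fractional part left over by the previous one):
  47 = 0*66 + 47, so a_0 = 0.
  66 = 1*47 + 19, so a_1 = 1.
  47 = 2*19 + 9, so a_2 = 2.
  19 = 2*9 + 1, so a_3 = 2.
  9 = 9*1 + 0, so a_4 = 9.
The remainder reaches 0 after 5 divisions, so the expansion has 5 partial quotients, read off in order.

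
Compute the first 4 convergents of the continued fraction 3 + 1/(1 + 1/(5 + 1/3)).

Using the convergent recurrence p_i = a_i*p_{i-1} + p_{i-2}, q_i = a_i*q_{i-1} + q_{i-2} with p_{-2}=0, p_{-1}=1, q_{-2}=1, q_{-1}=0:
  i=0: a_0=3, p_0 = 3*1 + 0 = 3, q_0 = 3*0 + 1 = 1.
  i=1: a_1=1, p_1 = 1*3 + 1 = 4, q_1 = 1*1 + 0 = 1.
  i=2: a_2=5, p_2 = 5*4 + 3 = 23, q_2 = 5*1 + 1 = 6.
  i=3: a_3=3, p_3 = 3*23 + 4 = 73, q_3 = 3*6 + 1 = 19.

3/1, 4/1, 23/6, 73/19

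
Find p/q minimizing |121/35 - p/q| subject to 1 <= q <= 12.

38/11

Expand x = 121/35 as a continued fraction with the Euclidean algorithm:
  121 = 3*35 + 16, so a_0 = 3.
  35 = 2*16 + 3, so a_1 = 2.
  16 = 5*3 + 1, so a_2 = 5.
  3 = 3*1 + 0, so a_3 = 3.
so x = [3; 2, 5, 3].
Convergents (p_i = a_i*p_{i-1} + p_{i-2}, q_i = a_i*q_{i-1} + q_{i-2} with p_{-2}=0, p_{-1}=1, q_{-2}=1, q_{-1}=0), until the denominator exceeds 12:
  i=0: a_0=3, p_0 = 3*1 + 0 = 3, q_0 = 3*0 + 1 = 1.
  i=1: a_1=2, p_1 = 2*3 + 1 = 7, q_1 = 2*1 + 0 = 2.
  i=2: a_2=5, p_2 = 5*7 + 3 = 38, q_2 = 5*2 + 1 = 11.
  i=3: a_3=3, p_3 = 3*38 + 7 = 121, q_3 = 3*11 + 2 = 35.
q_3 = 35 > 12, so the last convergent with denominator <= 12 is p_2/q_2 = 38/11.
The closest fraction with denominator <= 12 is either p_2/q_2 or the intermediate fraction (k*p_2 + p_1)/(k*q_2 + q_1) with the largest k >= 1 whose denominator stays <= 12; these approach x as k grows, and every other convergent or intermediate fraction in range is farther away.
Largest k: floor((12 - q_1)/q_2) = floor((12 - 2)/11) = 0.
Since k = 0, no intermediate fraction beyond p_2/q_2 has denominator <= 12, so the convergent 38/11 is the closest (its error is |121*11 - 38*35|/(35*11) = 1/385).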